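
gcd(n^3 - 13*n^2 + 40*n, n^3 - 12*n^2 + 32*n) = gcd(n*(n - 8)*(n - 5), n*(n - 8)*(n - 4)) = n^2 - 8*n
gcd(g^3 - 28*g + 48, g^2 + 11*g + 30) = g + 6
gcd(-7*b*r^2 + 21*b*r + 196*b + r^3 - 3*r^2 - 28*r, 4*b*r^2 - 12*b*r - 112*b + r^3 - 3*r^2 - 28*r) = r^2 - 3*r - 28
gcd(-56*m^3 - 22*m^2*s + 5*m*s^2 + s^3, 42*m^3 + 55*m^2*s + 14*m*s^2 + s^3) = 7*m + s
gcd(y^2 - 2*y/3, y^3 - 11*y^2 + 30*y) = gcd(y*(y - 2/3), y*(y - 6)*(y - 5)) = y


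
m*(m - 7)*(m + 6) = m^3 - m^2 - 42*m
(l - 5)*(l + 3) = l^2 - 2*l - 15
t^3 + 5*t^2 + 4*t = t*(t + 1)*(t + 4)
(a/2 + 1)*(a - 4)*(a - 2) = a^3/2 - 2*a^2 - 2*a + 8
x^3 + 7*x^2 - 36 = (x - 2)*(x + 3)*(x + 6)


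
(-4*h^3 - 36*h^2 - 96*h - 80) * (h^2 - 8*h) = -4*h^5 - 4*h^4 + 192*h^3 + 688*h^2 + 640*h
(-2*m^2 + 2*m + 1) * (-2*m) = 4*m^3 - 4*m^2 - 2*m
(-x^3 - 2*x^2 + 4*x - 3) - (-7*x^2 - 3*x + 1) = -x^3 + 5*x^2 + 7*x - 4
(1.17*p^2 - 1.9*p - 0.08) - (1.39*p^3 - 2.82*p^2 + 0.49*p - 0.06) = -1.39*p^3 + 3.99*p^2 - 2.39*p - 0.02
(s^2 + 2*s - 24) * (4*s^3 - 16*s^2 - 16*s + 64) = 4*s^5 - 8*s^4 - 144*s^3 + 416*s^2 + 512*s - 1536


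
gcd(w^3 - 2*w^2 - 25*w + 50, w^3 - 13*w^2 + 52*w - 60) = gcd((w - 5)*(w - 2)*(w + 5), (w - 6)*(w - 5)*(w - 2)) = w^2 - 7*w + 10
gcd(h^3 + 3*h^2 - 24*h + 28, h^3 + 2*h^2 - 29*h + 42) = h^2 + 5*h - 14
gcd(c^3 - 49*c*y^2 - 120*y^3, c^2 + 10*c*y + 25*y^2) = c + 5*y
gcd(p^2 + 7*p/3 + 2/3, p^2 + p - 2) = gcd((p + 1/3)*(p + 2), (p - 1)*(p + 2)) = p + 2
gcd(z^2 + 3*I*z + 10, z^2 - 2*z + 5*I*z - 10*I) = z + 5*I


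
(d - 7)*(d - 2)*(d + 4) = d^3 - 5*d^2 - 22*d + 56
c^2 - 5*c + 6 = (c - 3)*(c - 2)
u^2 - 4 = (u - 2)*(u + 2)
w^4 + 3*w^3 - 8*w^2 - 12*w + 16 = (w - 2)*(w - 1)*(w + 2)*(w + 4)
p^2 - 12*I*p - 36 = (p - 6*I)^2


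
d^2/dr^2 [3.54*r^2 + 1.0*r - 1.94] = 7.08000000000000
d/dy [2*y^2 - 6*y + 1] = 4*y - 6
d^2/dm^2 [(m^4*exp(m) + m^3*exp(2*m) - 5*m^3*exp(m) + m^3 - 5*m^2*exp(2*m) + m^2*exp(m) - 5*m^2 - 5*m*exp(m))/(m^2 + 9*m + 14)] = (m^8*exp(m) + 4*m^7*exp(2*m) + 17*m^7*exp(m) + 56*m^6*exp(2*m) + 102*m^6*exp(m) + 184*m^5*exp(2*m) + 158*m^5*exp(m) - 480*m^4*exp(2*m) - 863*m^4*exp(m) - 3692*m^3*exp(2*m) - 4379*m^3*exp(m) + 224*m^3 - 7952*m^2*exp(2*m) - 7700*m^2*exp(m) + 1176*m^2 - 6664*m*exp(2*m) - 6916*m*exp(m) + 1176*m - 1960*exp(2*m) - 308*exp(m) - 1960)/(m^6 + 27*m^5 + 285*m^4 + 1485*m^3 + 3990*m^2 + 5292*m + 2744)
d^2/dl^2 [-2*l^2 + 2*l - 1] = -4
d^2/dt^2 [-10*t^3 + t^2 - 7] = 2 - 60*t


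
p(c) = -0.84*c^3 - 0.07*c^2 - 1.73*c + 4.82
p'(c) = -2.52*c^2 - 0.14*c - 1.73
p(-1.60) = 10.85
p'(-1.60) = -7.96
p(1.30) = 0.61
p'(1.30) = -6.17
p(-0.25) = 5.26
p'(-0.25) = -1.85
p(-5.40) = 144.39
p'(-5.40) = -74.46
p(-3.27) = 39.10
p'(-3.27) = -28.22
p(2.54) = -13.79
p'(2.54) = -18.34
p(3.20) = -28.96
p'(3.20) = -27.98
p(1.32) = 0.48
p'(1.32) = -6.31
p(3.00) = -23.68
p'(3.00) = -24.83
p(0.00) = 4.82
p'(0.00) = -1.73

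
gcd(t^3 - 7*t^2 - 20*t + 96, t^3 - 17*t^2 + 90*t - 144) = t^2 - 11*t + 24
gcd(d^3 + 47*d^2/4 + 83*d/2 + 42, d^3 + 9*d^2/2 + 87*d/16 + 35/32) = d + 7/4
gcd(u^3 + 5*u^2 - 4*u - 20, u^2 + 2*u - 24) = 1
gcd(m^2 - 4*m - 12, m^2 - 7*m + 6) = m - 6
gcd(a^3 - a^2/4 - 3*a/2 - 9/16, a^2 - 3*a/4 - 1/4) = 1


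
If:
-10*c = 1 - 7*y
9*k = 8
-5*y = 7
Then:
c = -27/25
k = 8/9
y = -7/5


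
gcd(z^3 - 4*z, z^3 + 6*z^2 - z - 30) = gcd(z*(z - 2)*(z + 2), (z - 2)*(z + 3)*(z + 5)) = z - 2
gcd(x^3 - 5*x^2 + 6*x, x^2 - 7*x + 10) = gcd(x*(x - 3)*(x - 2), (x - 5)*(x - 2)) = x - 2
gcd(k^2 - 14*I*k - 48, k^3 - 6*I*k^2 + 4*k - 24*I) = k - 6*I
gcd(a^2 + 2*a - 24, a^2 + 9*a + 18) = a + 6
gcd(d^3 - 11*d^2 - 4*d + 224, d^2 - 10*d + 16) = d - 8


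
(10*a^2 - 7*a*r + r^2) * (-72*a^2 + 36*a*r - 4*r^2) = -720*a^4 + 864*a^3*r - 364*a^2*r^2 + 64*a*r^3 - 4*r^4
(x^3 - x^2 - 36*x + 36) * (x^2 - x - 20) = x^5 - 2*x^4 - 55*x^3 + 92*x^2 + 684*x - 720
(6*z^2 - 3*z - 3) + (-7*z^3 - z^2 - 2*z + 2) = -7*z^3 + 5*z^2 - 5*z - 1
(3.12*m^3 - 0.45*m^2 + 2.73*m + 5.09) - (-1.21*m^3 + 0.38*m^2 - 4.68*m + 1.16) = 4.33*m^3 - 0.83*m^2 + 7.41*m + 3.93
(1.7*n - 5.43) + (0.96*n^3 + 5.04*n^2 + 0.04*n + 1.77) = 0.96*n^3 + 5.04*n^2 + 1.74*n - 3.66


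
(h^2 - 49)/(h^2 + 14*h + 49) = (h - 7)/(h + 7)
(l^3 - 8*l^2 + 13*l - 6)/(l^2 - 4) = (l^3 - 8*l^2 + 13*l - 6)/(l^2 - 4)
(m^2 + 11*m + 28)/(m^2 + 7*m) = (m + 4)/m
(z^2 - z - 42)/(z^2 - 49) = (z + 6)/(z + 7)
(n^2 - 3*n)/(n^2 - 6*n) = (n - 3)/(n - 6)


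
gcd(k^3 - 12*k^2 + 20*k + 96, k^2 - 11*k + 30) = k - 6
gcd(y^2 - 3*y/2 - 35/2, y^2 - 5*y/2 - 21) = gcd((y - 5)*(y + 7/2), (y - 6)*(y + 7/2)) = y + 7/2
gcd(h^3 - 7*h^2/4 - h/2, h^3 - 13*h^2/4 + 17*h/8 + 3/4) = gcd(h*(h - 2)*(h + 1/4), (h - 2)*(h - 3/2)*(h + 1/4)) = h^2 - 7*h/4 - 1/2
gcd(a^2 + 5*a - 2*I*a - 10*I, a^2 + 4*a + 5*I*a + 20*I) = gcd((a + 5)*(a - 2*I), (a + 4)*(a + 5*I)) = 1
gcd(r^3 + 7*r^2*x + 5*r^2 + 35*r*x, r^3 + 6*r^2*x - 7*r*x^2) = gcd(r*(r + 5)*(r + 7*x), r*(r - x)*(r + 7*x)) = r^2 + 7*r*x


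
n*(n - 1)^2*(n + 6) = n^4 + 4*n^3 - 11*n^2 + 6*n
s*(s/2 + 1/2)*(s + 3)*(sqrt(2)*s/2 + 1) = sqrt(2)*s^4/4 + s^3/2 + sqrt(2)*s^3 + 3*sqrt(2)*s^2/4 + 2*s^2 + 3*s/2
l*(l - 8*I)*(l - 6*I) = l^3 - 14*I*l^2 - 48*l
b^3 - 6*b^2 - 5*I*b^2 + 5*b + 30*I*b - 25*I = (b - 5)*(b - 1)*(b - 5*I)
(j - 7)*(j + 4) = j^2 - 3*j - 28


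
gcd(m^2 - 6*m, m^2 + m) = m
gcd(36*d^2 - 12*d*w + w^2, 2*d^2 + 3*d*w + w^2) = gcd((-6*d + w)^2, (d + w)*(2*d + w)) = 1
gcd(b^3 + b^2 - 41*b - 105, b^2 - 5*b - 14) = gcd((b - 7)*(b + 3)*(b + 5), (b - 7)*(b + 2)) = b - 7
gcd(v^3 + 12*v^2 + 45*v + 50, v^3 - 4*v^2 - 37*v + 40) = v + 5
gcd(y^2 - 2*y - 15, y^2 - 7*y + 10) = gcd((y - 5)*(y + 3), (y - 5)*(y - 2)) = y - 5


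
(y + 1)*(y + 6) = y^2 + 7*y + 6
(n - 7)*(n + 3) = n^2 - 4*n - 21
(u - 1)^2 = u^2 - 2*u + 1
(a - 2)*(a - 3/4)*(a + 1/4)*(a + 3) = a^4 + a^3/2 - 107*a^2/16 + 45*a/16 + 9/8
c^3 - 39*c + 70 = (c - 5)*(c - 2)*(c + 7)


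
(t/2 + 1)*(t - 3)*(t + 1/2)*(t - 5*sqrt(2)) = t^4/2 - 5*sqrt(2)*t^3/2 - t^3/4 - 13*t^2/4 + 5*sqrt(2)*t^2/4 - 3*t/2 + 65*sqrt(2)*t/4 + 15*sqrt(2)/2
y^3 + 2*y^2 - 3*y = y*(y - 1)*(y + 3)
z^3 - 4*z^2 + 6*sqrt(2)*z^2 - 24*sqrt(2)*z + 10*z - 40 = (z - 4)*(z + sqrt(2))*(z + 5*sqrt(2))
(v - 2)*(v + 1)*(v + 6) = v^3 + 5*v^2 - 8*v - 12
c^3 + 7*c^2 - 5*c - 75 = (c - 3)*(c + 5)^2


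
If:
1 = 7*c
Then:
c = 1/7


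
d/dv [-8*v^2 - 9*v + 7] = -16*v - 9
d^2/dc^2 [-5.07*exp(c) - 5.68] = -5.07*exp(c)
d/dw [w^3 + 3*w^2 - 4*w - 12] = 3*w^2 + 6*w - 4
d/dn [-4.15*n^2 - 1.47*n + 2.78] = -8.3*n - 1.47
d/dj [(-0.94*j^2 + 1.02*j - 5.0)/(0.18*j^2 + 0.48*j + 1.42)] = (-0.6348*j^2 - 0.8696*j + 3.8484)/(0.0324*j^4 + 0.1728*j^3 + 0.7416*j^2 + 1.3632*j + 2.0164)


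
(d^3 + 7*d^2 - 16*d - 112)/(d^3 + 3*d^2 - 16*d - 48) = (d + 7)/(d + 3)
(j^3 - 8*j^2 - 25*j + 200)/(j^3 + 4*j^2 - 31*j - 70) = (j^2 - 3*j - 40)/(j^2 + 9*j + 14)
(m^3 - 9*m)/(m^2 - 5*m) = (m^2 - 9)/(m - 5)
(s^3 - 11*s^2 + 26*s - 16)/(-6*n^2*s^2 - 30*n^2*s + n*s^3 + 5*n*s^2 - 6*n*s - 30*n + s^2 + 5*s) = (-s^3 + 11*s^2 - 26*s + 16)/(6*n^2*s^2 + 30*n^2*s - n*s^3 - 5*n*s^2 + 6*n*s + 30*n - s^2 - 5*s)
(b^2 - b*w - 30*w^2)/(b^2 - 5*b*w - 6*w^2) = (b + 5*w)/(b + w)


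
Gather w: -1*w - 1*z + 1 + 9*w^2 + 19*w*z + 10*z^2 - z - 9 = 9*w^2 + w*(19*z - 1) + 10*z^2 - 2*z - 8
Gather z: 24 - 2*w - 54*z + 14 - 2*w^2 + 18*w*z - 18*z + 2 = -2*w^2 - 2*w + z*(18*w - 72) + 40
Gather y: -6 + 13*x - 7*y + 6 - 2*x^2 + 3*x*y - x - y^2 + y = -2*x^2 + 12*x - y^2 + y*(3*x - 6)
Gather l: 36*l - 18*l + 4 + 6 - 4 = 18*l + 6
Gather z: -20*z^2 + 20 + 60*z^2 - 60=40*z^2 - 40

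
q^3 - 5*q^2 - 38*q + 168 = (q - 7)*(q - 4)*(q + 6)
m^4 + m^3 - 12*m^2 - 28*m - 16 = (m - 4)*(m + 1)*(m + 2)^2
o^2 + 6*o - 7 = (o - 1)*(o + 7)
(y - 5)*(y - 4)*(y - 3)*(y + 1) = y^4 - 11*y^3 + 35*y^2 - 13*y - 60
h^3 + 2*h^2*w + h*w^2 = h*(h + w)^2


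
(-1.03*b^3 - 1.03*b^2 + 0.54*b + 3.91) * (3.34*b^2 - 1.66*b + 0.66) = -3.4402*b^5 - 1.7304*b^4 + 2.8336*b^3 + 11.4832*b^2 - 6.1342*b + 2.5806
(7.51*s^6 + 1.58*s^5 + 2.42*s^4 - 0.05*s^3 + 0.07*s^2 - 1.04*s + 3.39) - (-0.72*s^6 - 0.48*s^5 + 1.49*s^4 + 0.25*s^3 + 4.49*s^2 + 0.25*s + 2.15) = 8.23*s^6 + 2.06*s^5 + 0.93*s^4 - 0.3*s^3 - 4.42*s^2 - 1.29*s + 1.24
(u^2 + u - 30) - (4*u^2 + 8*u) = -3*u^2 - 7*u - 30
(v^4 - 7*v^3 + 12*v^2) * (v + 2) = v^5 - 5*v^4 - 2*v^3 + 24*v^2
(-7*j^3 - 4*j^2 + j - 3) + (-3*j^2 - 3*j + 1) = -7*j^3 - 7*j^2 - 2*j - 2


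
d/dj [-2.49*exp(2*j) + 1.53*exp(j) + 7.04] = (1.53 - 4.98*exp(j))*exp(j)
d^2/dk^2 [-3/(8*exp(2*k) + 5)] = (480 - 768*exp(2*k))*exp(2*k)/(8*exp(2*k) + 5)^3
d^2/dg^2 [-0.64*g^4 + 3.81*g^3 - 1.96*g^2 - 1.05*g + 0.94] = -7.68*g^2 + 22.86*g - 3.92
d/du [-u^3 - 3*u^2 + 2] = 3*u*(-u - 2)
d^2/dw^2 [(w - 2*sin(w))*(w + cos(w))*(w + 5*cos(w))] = 2*w^2*sin(w) - 6*w^2*cos(w) - 24*w*sin(w) + 24*w*sin(2*w) - 8*w*cos(w) - 10*w*cos(2*w) + 6*w - 3*sin(w)/2 - 10*sin(2*w) + 45*sin(3*w)/2 + 12*cos(w) - 24*cos(2*w)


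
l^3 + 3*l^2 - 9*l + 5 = (l - 1)^2*(l + 5)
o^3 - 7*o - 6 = (o - 3)*(o + 1)*(o + 2)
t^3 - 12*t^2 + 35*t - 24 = (t - 8)*(t - 3)*(t - 1)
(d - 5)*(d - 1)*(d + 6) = d^3 - 31*d + 30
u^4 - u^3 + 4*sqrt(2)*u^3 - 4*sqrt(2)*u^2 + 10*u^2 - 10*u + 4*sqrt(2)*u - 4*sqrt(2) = (u - 1)*(u + sqrt(2))^2*(u + 2*sqrt(2))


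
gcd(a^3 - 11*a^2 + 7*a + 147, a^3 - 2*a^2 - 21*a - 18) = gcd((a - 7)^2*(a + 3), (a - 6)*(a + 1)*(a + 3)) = a + 3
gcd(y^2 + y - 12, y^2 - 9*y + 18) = y - 3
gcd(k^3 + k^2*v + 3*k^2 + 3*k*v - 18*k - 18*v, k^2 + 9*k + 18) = k + 6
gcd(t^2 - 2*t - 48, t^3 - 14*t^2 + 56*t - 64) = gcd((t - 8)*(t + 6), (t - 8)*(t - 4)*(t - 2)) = t - 8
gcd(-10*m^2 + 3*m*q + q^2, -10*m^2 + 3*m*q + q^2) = -10*m^2 + 3*m*q + q^2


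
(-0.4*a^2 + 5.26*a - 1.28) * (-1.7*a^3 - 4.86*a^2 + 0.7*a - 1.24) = 0.68*a^5 - 6.998*a^4 - 23.6676*a^3 + 10.3988*a^2 - 7.4184*a + 1.5872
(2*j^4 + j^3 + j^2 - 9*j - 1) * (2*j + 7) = 4*j^5 + 16*j^4 + 9*j^3 - 11*j^2 - 65*j - 7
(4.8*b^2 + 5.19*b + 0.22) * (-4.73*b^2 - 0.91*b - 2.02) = -22.704*b^4 - 28.9167*b^3 - 15.4595*b^2 - 10.684*b - 0.4444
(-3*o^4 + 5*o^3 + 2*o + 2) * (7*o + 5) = -21*o^5 + 20*o^4 + 25*o^3 + 14*o^2 + 24*o + 10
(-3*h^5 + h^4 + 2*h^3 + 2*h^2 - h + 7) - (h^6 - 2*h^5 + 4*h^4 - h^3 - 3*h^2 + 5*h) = -h^6 - h^5 - 3*h^4 + 3*h^3 + 5*h^2 - 6*h + 7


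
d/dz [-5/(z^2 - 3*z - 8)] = 5*(2*z - 3)/(-z^2 + 3*z + 8)^2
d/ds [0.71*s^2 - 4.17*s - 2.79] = 1.42*s - 4.17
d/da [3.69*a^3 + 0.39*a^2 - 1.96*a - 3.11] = 11.07*a^2 + 0.78*a - 1.96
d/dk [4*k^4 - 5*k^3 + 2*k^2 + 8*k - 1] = 16*k^3 - 15*k^2 + 4*k + 8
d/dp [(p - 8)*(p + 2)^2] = (p + 2)*(3*p - 14)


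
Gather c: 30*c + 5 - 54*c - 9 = -24*c - 4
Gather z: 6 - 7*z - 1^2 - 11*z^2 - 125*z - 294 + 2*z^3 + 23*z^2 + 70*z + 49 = 2*z^3 + 12*z^2 - 62*z - 240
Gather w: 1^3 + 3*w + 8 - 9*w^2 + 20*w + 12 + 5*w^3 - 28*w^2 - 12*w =5*w^3 - 37*w^2 + 11*w + 21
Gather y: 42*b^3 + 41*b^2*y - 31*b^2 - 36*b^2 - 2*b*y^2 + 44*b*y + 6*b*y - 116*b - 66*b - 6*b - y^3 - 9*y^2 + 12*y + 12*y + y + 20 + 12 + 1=42*b^3 - 67*b^2 - 188*b - y^3 + y^2*(-2*b - 9) + y*(41*b^2 + 50*b + 25) + 33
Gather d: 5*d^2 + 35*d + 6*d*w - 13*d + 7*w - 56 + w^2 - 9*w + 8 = 5*d^2 + d*(6*w + 22) + w^2 - 2*w - 48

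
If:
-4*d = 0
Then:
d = 0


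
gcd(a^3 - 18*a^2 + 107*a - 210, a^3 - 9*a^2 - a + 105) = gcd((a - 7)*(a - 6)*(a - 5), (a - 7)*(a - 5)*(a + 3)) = a^2 - 12*a + 35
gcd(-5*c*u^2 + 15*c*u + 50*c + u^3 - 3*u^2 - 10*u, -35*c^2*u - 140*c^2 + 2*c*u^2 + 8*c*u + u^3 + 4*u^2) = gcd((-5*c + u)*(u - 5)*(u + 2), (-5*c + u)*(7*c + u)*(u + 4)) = -5*c + u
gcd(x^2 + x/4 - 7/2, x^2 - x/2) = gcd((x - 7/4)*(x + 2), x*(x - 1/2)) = 1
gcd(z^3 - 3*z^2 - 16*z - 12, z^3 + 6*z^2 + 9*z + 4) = z + 1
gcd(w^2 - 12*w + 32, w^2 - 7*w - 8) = w - 8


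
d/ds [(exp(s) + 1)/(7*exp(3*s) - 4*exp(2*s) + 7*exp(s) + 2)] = (-(exp(s) + 1)*(21*exp(2*s) - 8*exp(s) + 7) + 7*exp(3*s) - 4*exp(2*s) + 7*exp(s) + 2)*exp(s)/(7*exp(3*s) - 4*exp(2*s) + 7*exp(s) + 2)^2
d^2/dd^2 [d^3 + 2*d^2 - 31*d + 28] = 6*d + 4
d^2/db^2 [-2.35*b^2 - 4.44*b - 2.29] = -4.70000000000000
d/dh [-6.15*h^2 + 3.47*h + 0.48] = 3.47 - 12.3*h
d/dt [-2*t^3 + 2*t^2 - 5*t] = -6*t^2 + 4*t - 5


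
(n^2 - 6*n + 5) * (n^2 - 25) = n^4 - 6*n^3 - 20*n^2 + 150*n - 125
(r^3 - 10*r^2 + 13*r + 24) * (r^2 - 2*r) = r^5 - 12*r^4 + 33*r^3 - 2*r^2 - 48*r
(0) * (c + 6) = 0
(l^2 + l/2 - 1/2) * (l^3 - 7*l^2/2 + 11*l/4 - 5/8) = l^5 - 3*l^4 + l^3/2 + 5*l^2/2 - 27*l/16 + 5/16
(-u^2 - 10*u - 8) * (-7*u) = 7*u^3 + 70*u^2 + 56*u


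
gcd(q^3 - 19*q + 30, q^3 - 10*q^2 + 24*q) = 1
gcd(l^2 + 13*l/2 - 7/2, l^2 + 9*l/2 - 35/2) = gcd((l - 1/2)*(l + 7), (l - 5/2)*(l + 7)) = l + 7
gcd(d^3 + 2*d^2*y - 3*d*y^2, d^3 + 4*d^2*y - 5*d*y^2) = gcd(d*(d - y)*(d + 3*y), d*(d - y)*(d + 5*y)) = -d^2 + d*y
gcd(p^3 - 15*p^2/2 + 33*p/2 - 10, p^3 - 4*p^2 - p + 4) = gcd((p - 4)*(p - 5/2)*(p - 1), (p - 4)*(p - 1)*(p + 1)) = p^2 - 5*p + 4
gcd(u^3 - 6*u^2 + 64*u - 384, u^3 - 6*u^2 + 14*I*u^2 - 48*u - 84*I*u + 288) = u^2 + u*(-6 + 8*I) - 48*I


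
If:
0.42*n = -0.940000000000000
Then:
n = -2.24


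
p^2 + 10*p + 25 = (p + 5)^2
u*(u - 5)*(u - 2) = u^3 - 7*u^2 + 10*u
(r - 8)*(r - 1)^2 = r^3 - 10*r^2 + 17*r - 8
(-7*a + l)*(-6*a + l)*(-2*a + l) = -84*a^3 + 68*a^2*l - 15*a*l^2 + l^3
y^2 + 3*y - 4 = (y - 1)*(y + 4)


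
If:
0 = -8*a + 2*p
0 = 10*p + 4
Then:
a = -1/10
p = -2/5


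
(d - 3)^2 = d^2 - 6*d + 9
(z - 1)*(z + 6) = z^2 + 5*z - 6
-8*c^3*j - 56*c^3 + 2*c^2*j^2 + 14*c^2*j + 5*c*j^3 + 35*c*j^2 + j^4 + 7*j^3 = (-c + j)*(2*c + j)*(4*c + j)*(j + 7)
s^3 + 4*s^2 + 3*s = s*(s + 1)*(s + 3)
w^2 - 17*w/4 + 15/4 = (w - 3)*(w - 5/4)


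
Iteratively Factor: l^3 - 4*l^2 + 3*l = (l - 3)*(l^2 - l) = (l - 3)*(l - 1)*(l)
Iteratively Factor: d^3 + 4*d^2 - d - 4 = (d + 4)*(d^2 - 1) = (d + 1)*(d + 4)*(d - 1)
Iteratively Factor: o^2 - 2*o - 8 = (o + 2)*(o - 4)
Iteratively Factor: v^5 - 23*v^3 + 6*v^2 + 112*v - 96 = (v + 4)*(v^4 - 4*v^3 - 7*v^2 + 34*v - 24) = (v - 2)*(v + 4)*(v^3 - 2*v^2 - 11*v + 12) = (v - 2)*(v - 1)*(v + 4)*(v^2 - v - 12) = (v - 2)*(v - 1)*(v + 3)*(v + 4)*(v - 4)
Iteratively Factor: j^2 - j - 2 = (j - 2)*(j + 1)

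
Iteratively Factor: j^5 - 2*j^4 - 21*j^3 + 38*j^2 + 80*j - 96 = (j + 4)*(j^4 - 6*j^3 + 3*j^2 + 26*j - 24) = (j - 1)*(j + 4)*(j^3 - 5*j^2 - 2*j + 24) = (j - 1)*(j + 2)*(j + 4)*(j^2 - 7*j + 12) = (j - 4)*(j - 1)*(j + 2)*(j + 4)*(j - 3)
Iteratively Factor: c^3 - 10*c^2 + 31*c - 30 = (c - 2)*(c^2 - 8*c + 15) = (c - 5)*(c - 2)*(c - 3)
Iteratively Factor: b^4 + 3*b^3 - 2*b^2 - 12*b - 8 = (b - 2)*(b^3 + 5*b^2 + 8*b + 4) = (b - 2)*(b + 2)*(b^2 + 3*b + 2) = (b - 2)*(b + 2)^2*(b + 1)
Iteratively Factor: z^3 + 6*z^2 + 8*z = (z + 2)*(z^2 + 4*z) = z*(z + 2)*(z + 4)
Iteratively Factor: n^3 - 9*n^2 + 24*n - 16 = (n - 4)*(n^2 - 5*n + 4) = (n - 4)^2*(n - 1)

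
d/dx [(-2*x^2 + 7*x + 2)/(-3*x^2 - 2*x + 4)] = (25*x^2 - 4*x + 32)/(9*x^4 + 12*x^3 - 20*x^2 - 16*x + 16)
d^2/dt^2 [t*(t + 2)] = 2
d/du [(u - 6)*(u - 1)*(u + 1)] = 3*u^2 - 12*u - 1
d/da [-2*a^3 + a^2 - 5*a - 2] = -6*a^2 + 2*a - 5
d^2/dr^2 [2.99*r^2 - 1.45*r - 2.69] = 5.98000000000000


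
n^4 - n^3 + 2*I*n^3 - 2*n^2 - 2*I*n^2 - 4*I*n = n*(n - 2)*(n + 1)*(n + 2*I)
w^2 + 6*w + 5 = (w + 1)*(w + 5)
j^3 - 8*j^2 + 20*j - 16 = (j - 4)*(j - 2)^2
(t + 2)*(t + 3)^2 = t^3 + 8*t^2 + 21*t + 18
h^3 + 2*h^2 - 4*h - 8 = (h - 2)*(h + 2)^2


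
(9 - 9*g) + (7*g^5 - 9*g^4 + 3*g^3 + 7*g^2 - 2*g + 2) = 7*g^5 - 9*g^4 + 3*g^3 + 7*g^2 - 11*g + 11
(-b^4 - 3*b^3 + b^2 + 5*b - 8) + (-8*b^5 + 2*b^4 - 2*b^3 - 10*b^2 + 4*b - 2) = -8*b^5 + b^4 - 5*b^3 - 9*b^2 + 9*b - 10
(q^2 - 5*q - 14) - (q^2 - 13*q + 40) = 8*q - 54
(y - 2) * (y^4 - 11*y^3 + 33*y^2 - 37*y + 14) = y^5 - 13*y^4 + 55*y^3 - 103*y^2 + 88*y - 28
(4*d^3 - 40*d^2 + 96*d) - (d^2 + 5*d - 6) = 4*d^3 - 41*d^2 + 91*d + 6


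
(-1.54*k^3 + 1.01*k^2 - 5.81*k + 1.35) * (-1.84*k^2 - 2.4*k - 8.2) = 2.8336*k^5 + 1.8376*k^4 + 20.8944*k^3 + 3.178*k^2 + 44.402*k - 11.07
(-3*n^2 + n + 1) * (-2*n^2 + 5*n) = 6*n^4 - 17*n^3 + 3*n^2 + 5*n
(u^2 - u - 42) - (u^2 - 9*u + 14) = 8*u - 56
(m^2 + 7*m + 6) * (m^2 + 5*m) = m^4 + 12*m^3 + 41*m^2 + 30*m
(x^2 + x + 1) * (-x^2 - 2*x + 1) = -x^4 - 3*x^3 - 2*x^2 - x + 1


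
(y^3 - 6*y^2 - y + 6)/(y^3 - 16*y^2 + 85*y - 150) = (y^2 - 1)/(y^2 - 10*y + 25)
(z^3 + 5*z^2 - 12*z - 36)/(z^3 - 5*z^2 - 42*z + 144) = (z + 2)/(z - 8)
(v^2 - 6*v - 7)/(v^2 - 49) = (v + 1)/(v + 7)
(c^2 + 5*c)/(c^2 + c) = (c + 5)/(c + 1)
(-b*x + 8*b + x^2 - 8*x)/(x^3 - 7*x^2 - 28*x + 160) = (-b + x)/(x^2 + x - 20)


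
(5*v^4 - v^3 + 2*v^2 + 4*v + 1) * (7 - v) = -5*v^5 + 36*v^4 - 9*v^3 + 10*v^2 + 27*v + 7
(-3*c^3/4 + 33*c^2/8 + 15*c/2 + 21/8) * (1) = -3*c^3/4 + 33*c^2/8 + 15*c/2 + 21/8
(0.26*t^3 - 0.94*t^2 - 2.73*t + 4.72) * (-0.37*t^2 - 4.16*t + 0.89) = -0.0962*t^5 - 0.7338*t^4 + 5.1519*t^3 + 8.7738*t^2 - 22.0649*t + 4.2008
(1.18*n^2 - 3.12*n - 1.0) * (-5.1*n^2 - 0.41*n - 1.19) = -6.018*n^4 + 15.4282*n^3 + 4.975*n^2 + 4.1228*n + 1.19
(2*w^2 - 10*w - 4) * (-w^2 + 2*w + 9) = -2*w^4 + 14*w^3 + 2*w^2 - 98*w - 36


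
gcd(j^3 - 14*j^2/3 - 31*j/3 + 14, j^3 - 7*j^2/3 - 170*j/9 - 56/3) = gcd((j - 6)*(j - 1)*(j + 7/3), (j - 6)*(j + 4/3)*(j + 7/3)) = j^2 - 11*j/3 - 14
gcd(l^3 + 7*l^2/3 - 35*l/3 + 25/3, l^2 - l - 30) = l + 5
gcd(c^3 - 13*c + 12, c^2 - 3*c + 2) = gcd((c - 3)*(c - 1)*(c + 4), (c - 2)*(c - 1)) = c - 1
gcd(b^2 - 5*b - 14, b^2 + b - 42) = 1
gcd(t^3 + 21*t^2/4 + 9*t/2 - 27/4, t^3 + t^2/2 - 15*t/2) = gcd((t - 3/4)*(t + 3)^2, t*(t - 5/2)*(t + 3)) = t + 3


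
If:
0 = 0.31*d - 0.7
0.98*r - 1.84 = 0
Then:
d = 2.26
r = 1.88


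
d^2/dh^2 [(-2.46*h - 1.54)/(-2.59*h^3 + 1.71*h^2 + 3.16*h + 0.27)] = (99.011556*h^5 + 58.595124*h^4 - 54.474276*h^3 - 27.961836*h^2 + 49.576104*h + 25.135868)/(17.373979*h^9 - 34.412553*h^8 - 40.872531*h^7 + 73.538172*h^6 + 57.042462*h^5 - 40.335921*h^4 - 39.741895*h^3 - 8.462313*h^2 - 0.691092*h - 0.019683)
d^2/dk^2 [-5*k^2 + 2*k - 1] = -10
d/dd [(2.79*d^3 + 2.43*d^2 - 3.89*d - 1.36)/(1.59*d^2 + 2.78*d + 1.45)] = (4.4361*d^4 + 15.5124*d^3 + 25.077*d^2 + 11.3718*d - 1.8597)/(2.5281*d^4 + 8.8404*d^3 + 12.3394*d^2 + 8.062*d + 2.1025)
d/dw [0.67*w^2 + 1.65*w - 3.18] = 1.34*w + 1.65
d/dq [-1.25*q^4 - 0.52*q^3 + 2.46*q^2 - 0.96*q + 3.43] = -5.0*q^3 - 1.56*q^2 + 4.92*q - 0.96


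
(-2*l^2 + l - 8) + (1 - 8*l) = -2*l^2 - 7*l - 7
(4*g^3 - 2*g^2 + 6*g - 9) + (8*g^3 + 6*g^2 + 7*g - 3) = 12*g^3 + 4*g^2 + 13*g - 12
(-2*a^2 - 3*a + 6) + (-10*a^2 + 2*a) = -12*a^2 - a + 6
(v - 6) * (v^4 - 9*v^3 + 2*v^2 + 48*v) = v^5 - 15*v^4 + 56*v^3 + 36*v^2 - 288*v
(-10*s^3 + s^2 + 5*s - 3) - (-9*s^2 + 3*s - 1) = -10*s^3 + 10*s^2 + 2*s - 2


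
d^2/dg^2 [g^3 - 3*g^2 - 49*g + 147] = 6*g - 6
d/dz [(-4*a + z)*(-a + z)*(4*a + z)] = -16*a^2 - 2*a*z + 3*z^2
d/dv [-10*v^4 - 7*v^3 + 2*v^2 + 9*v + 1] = -40*v^3 - 21*v^2 + 4*v + 9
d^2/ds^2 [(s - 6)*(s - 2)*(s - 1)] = 6*s - 18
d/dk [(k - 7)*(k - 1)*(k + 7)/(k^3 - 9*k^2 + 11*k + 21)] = 8*(-k^2 + k - 4)/(k^4 - 4*k^3 - 2*k^2 + 12*k + 9)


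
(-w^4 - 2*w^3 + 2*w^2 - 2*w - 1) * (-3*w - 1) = 3*w^5 + 7*w^4 - 4*w^3 + 4*w^2 + 5*w + 1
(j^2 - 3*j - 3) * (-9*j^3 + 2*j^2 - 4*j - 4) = -9*j^5 + 29*j^4 + 17*j^3 + 2*j^2 + 24*j + 12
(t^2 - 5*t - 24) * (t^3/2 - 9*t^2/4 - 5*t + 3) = t^5/2 - 19*t^4/4 - 23*t^3/4 + 82*t^2 + 105*t - 72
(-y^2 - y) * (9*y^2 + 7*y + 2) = -9*y^4 - 16*y^3 - 9*y^2 - 2*y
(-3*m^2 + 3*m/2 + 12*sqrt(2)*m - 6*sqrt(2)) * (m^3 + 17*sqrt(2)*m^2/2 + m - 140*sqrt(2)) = -3*m^5 - 27*sqrt(2)*m^4/2 + 3*m^4/2 + 27*sqrt(2)*m^3/4 + 201*m^3 - 201*m^2/2 + 432*sqrt(2)*m^2 - 3360*m - 216*sqrt(2)*m + 1680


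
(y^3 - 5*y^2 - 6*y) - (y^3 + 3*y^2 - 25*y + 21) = -8*y^2 + 19*y - 21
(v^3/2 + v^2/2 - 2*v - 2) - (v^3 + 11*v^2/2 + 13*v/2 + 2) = -v^3/2 - 5*v^2 - 17*v/2 - 4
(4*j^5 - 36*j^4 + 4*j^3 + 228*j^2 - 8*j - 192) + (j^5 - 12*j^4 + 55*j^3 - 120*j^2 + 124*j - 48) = 5*j^5 - 48*j^4 + 59*j^3 + 108*j^2 + 116*j - 240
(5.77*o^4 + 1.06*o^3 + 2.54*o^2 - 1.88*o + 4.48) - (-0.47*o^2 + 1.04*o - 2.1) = 5.77*o^4 + 1.06*o^3 + 3.01*o^2 - 2.92*o + 6.58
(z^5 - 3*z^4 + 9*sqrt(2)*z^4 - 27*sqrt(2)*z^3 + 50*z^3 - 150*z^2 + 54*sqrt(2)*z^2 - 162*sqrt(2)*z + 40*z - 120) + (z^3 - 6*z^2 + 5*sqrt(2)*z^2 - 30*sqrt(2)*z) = z^5 - 3*z^4 + 9*sqrt(2)*z^4 - 27*sqrt(2)*z^3 + 51*z^3 - 156*z^2 + 59*sqrt(2)*z^2 - 192*sqrt(2)*z + 40*z - 120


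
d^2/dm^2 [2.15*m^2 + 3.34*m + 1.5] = 4.30000000000000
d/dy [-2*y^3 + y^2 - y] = -6*y^2 + 2*y - 1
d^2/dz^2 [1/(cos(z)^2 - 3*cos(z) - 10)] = (4*sin(z)^4 - 51*sin(z)^2 - 75*cos(z)/4 - 9*cos(3*z)/4 + 9)/(sin(z)^2 + 3*cos(z) + 9)^3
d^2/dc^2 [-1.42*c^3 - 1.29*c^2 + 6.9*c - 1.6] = -8.52*c - 2.58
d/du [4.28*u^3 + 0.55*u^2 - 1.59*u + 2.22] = 12.84*u^2 + 1.1*u - 1.59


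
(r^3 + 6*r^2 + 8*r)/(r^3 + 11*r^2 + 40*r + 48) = r*(r + 2)/(r^2 + 7*r + 12)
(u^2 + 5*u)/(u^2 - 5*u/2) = 2*(u + 5)/(2*u - 5)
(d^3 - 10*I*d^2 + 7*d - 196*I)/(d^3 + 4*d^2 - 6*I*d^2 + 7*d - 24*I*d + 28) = (d^2 - 3*I*d + 28)/(d^2 + d*(4 + I) + 4*I)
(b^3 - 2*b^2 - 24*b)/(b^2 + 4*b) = b - 6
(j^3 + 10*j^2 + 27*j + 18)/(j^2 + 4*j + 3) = j + 6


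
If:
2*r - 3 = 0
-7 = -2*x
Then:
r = 3/2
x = 7/2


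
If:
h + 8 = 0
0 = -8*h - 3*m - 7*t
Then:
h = -8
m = 64/3 - 7*t/3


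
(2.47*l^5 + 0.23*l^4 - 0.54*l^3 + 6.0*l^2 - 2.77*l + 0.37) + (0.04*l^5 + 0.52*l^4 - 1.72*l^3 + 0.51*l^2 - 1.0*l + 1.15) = 2.51*l^5 + 0.75*l^4 - 2.26*l^3 + 6.51*l^2 - 3.77*l + 1.52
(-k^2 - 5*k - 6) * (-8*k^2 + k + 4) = 8*k^4 + 39*k^3 + 39*k^2 - 26*k - 24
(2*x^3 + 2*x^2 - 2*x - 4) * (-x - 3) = -2*x^4 - 8*x^3 - 4*x^2 + 10*x + 12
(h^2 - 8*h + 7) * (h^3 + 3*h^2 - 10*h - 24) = h^5 - 5*h^4 - 27*h^3 + 77*h^2 + 122*h - 168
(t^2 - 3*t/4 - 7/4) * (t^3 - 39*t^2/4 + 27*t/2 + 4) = t^5 - 21*t^4/2 + 305*t^3/16 + 175*t^2/16 - 213*t/8 - 7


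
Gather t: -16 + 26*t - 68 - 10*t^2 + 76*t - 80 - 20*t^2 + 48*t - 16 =-30*t^2 + 150*t - 180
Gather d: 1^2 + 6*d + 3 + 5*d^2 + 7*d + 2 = 5*d^2 + 13*d + 6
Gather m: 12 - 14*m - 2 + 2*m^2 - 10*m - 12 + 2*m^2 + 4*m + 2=4*m^2 - 20*m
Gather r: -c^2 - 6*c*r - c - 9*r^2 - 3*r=-c^2 - c - 9*r^2 + r*(-6*c - 3)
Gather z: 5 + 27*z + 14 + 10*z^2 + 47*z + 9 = 10*z^2 + 74*z + 28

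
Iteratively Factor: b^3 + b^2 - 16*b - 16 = (b + 1)*(b^2 - 16) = (b - 4)*(b + 1)*(b + 4)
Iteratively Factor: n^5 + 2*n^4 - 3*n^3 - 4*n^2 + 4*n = (n - 1)*(n^4 + 3*n^3 - 4*n) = (n - 1)*(n + 2)*(n^3 + n^2 - 2*n) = (n - 1)^2*(n + 2)*(n^2 + 2*n) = (n - 1)^2*(n + 2)^2*(n)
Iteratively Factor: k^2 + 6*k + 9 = (k + 3)*(k + 3)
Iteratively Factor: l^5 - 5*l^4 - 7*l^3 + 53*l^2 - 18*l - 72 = (l - 4)*(l^4 - l^3 - 11*l^2 + 9*l + 18) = (l - 4)*(l + 3)*(l^3 - 4*l^2 + l + 6) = (l - 4)*(l - 2)*(l + 3)*(l^2 - 2*l - 3) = (l - 4)*(l - 2)*(l + 1)*(l + 3)*(l - 3)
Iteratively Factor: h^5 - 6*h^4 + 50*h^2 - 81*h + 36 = (h - 4)*(h^4 - 2*h^3 - 8*h^2 + 18*h - 9) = (h - 4)*(h - 1)*(h^3 - h^2 - 9*h + 9) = (h - 4)*(h - 1)^2*(h^2 - 9) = (h - 4)*(h - 3)*(h - 1)^2*(h + 3)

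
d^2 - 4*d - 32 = (d - 8)*(d + 4)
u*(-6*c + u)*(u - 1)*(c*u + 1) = -6*c^2*u^3 + 6*c^2*u^2 + c*u^4 - c*u^3 - 6*c*u^2 + 6*c*u + u^3 - u^2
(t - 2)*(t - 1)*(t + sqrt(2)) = t^3 - 3*t^2 + sqrt(2)*t^2 - 3*sqrt(2)*t + 2*t + 2*sqrt(2)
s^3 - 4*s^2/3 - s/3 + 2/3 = (s - 1)^2*(s + 2/3)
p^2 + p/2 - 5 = (p - 2)*(p + 5/2)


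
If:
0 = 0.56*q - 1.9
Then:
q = 3.39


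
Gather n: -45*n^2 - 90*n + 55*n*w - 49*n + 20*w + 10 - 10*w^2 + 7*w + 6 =-45*n^2 + n*(55*w - 139) - 10*w^2 + 27*w + 16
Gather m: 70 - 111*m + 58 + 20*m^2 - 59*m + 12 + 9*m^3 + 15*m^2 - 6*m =9*m^3 + 35*m^2 - 176*m + 140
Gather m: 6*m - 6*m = 0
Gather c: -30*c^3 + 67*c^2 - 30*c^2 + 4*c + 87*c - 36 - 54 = -30*c^3 + 37*c^2 + 91*c - 90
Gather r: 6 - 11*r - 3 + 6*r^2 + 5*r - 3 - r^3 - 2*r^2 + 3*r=-r^3 + 4*r^2 - 3*r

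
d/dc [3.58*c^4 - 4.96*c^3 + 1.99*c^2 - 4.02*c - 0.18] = 14.32*c^3 - 14.88*c^2 + 3.98*c - 4.02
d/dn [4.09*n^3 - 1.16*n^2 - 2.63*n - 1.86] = 12.27*n^2 - 2.32*n - 2.63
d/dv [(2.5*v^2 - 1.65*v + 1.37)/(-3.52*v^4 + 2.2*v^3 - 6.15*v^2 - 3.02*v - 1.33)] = (17.6*v^5 - 22.924*v^4 + 26.5496*v^3 - 26.7395*v^2 + 10.201*v + 6.3319)/(12.3904*v^8 - 15.488*v^7 + 48.136*v^6 - 5.7992*v^5 + 33.8977*v^4 + 31.294*v^3 + 25.4794*v^2 + 8.0332*v + 1.7689)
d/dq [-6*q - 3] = -6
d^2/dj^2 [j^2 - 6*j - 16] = 2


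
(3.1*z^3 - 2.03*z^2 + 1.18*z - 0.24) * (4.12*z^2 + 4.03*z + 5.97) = 12.772*z^5 + 4.1294*z^4 + 15.1877*z^3 - 8.3525*z^2 + 6.0774*z - 1.4328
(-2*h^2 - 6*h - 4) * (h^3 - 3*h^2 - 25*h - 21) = -2*h^5 + 64*h^3 + 204*h^2 + 226*h + 84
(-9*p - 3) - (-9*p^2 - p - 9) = 9*p^2 - 8*p + 6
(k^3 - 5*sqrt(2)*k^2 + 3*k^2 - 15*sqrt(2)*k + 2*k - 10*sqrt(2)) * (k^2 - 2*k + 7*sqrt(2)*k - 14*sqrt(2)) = k^5 + k^4 + 2*sqrt(2)*k^4 - 74*k^3 + 2*sqrt(2)*k^3 - 74*k^2 - 8*sqrt(2)*k^2 - 8*sqrt(2)*k + 280*k + 280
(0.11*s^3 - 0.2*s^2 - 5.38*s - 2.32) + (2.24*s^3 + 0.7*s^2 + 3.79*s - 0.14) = 2.35*s^3 + 0.5*s^2 - 1.59*s - 2.46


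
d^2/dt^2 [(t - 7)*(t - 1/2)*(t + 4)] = 6*t - 7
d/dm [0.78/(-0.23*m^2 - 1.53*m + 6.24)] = (0.3588*m + 1.1934)/(0.23*m^2 + 1.53*m - 6.24)^2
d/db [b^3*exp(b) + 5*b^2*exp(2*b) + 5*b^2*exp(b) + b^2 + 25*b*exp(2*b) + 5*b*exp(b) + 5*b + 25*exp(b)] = b^3*exp(b) + 10*b^2*exp(2*b) + 8*b^2*exp(b) + 60*b*exp(2*b) + 15*b*exp(b) + 2*b + 25*exp(2*b) + 30*exp(b) + 5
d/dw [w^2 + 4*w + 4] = 2*w + 4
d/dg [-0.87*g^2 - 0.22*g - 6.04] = -1.74*g - 0.22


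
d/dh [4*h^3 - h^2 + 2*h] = 12*h^2 - 2*h + 2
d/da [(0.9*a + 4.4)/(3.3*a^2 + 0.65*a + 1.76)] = (2.97*a^2 + 0.585*a - (0.9*a + 4.4)*(6.6*a + 0.65) + 1.584)/(3.3*a^2 + 0.65*a + 1.76)^2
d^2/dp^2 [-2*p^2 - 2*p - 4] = -4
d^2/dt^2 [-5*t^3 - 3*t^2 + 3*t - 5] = -30*t - 6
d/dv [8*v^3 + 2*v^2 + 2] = 4*v*(6*v + 1)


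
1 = 1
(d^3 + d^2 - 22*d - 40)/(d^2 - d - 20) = d + 2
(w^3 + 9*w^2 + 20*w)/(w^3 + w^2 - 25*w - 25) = w*(w + 4)/(w^2 - 4*w - 5)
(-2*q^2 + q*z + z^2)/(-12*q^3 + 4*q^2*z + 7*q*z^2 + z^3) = 1/(6*q + z)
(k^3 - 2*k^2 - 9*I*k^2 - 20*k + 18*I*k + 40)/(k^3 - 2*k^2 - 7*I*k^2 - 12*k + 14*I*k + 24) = (k - 5*I)/(k - 3*I)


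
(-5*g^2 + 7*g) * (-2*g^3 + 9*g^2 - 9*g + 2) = 10*g^5 - 59*g^4 + 108*g^3 - 73*g^2 + 14*g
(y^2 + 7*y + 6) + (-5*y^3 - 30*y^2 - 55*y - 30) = -5*y^3 - 29*y^2 - 48*y - 24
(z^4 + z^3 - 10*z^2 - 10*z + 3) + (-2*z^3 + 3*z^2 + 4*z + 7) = z^4 - z^3 - 7*z^2 - 6*z + 10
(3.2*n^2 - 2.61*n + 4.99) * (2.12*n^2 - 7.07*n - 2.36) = 6.784*n^4 - 28.1572*n^3 + 21.4795*n^2 - 29.1197*n - 11.7764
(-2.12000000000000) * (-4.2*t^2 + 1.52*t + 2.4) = 8.904*t^2 - 3.2224*t - 5.088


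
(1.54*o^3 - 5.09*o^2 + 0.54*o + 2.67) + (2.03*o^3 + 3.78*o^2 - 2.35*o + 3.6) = 3.57*o^3 - 1.31*o^2 - 1.81*o + 6.27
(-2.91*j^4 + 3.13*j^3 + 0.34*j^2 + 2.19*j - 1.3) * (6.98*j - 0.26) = -20.3118*j^5 + 22.604*j^4 + 1.5594*j^3 + 15.1978*j^2 - 9.6434*j + 0.338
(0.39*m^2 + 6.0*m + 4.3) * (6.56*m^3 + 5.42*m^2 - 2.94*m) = 2.5584*m^5 + 41.4738*m^4 + 59.5814*m^3 + 5.666*m^2 - 12.642*m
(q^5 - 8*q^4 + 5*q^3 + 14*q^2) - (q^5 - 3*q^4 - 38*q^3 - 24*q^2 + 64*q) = -5*q^4 + 43*q^3 + 38*q^2 - 64*q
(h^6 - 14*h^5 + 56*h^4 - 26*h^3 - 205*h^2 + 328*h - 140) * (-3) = -3*h^6 + 42*h^5 - 168*h^4 + 78*h^3 + 615*h^2 - 984*h + 420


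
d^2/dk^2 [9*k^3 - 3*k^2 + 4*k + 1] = 54*k - 6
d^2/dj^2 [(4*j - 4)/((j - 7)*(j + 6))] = 8*(j^3 - 3*j^2 + 129*j - 85)/(j^6 - 3*j^5 - 123*j^4 + 251*j^3 + 5166*j^2 - 5292*j - 74088)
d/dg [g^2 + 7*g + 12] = 2*g + 7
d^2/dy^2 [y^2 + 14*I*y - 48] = 2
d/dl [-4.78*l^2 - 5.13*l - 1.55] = -9.56*l - 5.13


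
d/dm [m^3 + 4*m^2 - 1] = m*(3*m + 8)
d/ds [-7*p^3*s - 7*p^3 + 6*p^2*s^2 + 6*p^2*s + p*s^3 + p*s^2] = p*(-7*p^2 + 12*p*s + 6*p + 3*s^2 + 2*s)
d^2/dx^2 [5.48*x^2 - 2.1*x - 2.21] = 10.9600000000000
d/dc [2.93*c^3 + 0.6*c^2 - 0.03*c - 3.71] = 8.79*c^2 + 1.2*c - 0.03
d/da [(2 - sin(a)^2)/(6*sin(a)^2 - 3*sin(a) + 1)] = (3*sin(a)^2 - 26*sin(a) + 6)*cos(a)/(6*sin(a)^2 - 3*sin(a) + 1)^2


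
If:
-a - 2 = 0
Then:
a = -2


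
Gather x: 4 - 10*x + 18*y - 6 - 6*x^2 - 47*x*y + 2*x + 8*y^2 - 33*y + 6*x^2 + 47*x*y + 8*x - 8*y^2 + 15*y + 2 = 0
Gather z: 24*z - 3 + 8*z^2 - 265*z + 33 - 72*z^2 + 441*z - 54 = -64*z^2 + 200*z - 24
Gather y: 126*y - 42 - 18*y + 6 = 108*y - 36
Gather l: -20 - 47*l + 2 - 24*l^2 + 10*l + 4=-24*l^2 - 37*l - 14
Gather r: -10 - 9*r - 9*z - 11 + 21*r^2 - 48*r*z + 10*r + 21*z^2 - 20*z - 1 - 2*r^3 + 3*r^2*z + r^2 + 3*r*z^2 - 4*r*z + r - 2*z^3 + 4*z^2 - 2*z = -2*r^3 + r^2*(3*z + 22) + r*(3*z^2 - 52*z + 2) - 2*z^3 + 25*z^2 - 31*z - 22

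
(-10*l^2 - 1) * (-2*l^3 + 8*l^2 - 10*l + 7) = 20*l^5 - 80*l^4 + 102*l^3 - 78*l^2 + 10*l - 7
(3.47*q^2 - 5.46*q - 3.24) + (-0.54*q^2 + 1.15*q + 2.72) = 2.93*q^2 - 4.31*q - 0.52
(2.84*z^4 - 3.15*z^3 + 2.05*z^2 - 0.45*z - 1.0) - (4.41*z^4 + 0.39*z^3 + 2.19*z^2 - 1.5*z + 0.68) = -1.57*z^4 - 3.54*z^3 - 0.14*z^2 + 1.05*z - 1.68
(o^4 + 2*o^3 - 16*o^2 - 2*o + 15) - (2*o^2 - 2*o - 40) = o^4 + 2*o^3 - 18*o^2 + 55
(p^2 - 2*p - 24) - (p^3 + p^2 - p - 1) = -p^3 - p - 23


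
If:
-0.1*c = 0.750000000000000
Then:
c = -7.50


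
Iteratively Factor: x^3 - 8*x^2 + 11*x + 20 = (x - 4)*(x^2 - 4*x - 5) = (x - 4)*(x + 1)*(x - 5)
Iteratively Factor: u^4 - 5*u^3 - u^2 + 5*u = (u - 5)*(u^3 - u) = (u - 5)*(u + 1)*(u^2 - u) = (u - 5)*(u - 1)*(u + 1)*(u)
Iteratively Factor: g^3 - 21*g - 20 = (g + 1)*(g^2 - g - 20) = (g - 5)*(g + 1)*(g + 4)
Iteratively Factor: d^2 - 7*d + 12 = (d - 4)*(d - 3)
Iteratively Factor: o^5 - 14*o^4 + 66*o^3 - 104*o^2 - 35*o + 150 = (o - 5)*(o^4 - 9*o^3 + 21*o^2 + o - 30) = (o - 5)*(o - 3)*(o^3 - 6*o^2 + 3*o + 10) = (o - 5)*(o - 3)*(o - 2)*(o^2 - 4*o - 5) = (o - 5)^2*(o - 3)*(o - 2)*(o + 1)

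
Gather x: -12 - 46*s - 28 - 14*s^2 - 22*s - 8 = -14*s^2 - 68*s - 48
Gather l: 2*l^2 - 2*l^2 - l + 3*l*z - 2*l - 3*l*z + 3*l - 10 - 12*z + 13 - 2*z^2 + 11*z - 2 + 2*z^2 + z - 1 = 0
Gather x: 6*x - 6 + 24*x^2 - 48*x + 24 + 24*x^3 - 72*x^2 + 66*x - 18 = 24*x^3 - 48*x^2 + 24*x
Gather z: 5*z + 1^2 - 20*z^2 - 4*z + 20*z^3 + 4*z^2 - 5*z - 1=20*z^3 - 16*z^2 - 4*z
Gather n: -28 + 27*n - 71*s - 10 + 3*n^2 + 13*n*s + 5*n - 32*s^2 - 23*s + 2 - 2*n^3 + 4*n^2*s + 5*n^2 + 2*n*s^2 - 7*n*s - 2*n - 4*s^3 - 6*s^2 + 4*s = -2*n^3 + n^2*(4*s + 8) + n*(2*s^2 + 6*s + 30) - 4*s^3 - 38*s^2 - 90*s - 36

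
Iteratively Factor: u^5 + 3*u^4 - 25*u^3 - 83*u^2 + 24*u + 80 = (u + 1)*(u^4 + 2*u^3 - 27*u^2 - 56*u + 80) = (u - 1)*(u + 1)*(u^3 + 3*u^2 - 24*u - 80) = (u - 5)*(u - 1)*(u + 1)*(u^2 + 8*u + 16) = (u - 5)*(u - 1)*(u + 1)*(u + 4)*(u + 4)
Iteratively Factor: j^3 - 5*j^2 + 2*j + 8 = (j - 4)*(j^2 - j - 2) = (j - 4)*(j + 1)*(j - 2)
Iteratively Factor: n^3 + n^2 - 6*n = (n - 2)*(n^2 + 3*n) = n*(n - 2)*(n + 3)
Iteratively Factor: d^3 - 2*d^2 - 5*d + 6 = (d + 2)*(d^2 - 4*d + 3) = (d - 1)*(d + 2)*(d - 3)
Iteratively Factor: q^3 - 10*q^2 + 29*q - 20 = (q - 4)*(q^2 - 6*q + 5) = (q - 5)*(q - 4)*(q - 1)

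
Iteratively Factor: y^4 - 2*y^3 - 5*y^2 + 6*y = (y - 1)*(y^3 - y^2 - 6*y) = (y - 3)*(y - 1)*(y^2 + 2*y) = (y - 3)*(y - 1)*(y + 2)*(y)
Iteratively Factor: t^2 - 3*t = (t - 3)*(t)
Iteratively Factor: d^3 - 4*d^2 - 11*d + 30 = (d + 3)*(d^2 - 7*d + 10) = (d - 2)*(d + 3)*(d - 5)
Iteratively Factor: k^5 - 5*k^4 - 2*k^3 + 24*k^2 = (k)*(k^4 - 5*k^3 - 2*k^2 + 24*k) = k*(k + 2)*(k^3 - 7*k^2 + 12*k) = k^2*(k + 2)*(k^2 - 7*k + 12) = k^2*(k - 3)*(k + 2)*(k - 4)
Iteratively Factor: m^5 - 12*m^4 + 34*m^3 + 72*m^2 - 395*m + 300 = (m - 4)*(m^4 - 8*m^3 + 2*m^2 + 80*m - 75) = (m - 5)*(m - 4)*(m^3 - 3*m^2 - 13*m + 15) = (m - 5)*(m - 4)*(m - 1)*(m^2 - 2*m - 15) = (m - 5)^2*(m - 4)*(m - 1)*(m + 3)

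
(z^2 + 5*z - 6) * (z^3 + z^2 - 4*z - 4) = z^5 + 6*z^4 - 5*z^3 - 30*z^2 + 4*z + 24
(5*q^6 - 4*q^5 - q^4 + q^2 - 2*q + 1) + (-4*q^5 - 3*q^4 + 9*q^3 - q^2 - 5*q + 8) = 5*q^6 - 8*q^5 - 4*q^4 + 9*q^3 - 7*q + 9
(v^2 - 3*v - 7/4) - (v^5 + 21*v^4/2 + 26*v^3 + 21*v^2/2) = -v^5 - 21*v^4/2 - 26*v^3 - 19*v^2/2 - 3*v - 7/4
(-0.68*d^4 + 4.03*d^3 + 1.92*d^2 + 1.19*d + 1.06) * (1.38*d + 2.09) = -0.9384*d^5 + 4.1402*d^4 + 11.0723*d^3 + 5.655*d^2 + 3.9499*d + 2.2154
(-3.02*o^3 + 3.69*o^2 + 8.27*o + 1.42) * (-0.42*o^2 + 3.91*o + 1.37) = 1.2684*o^5 - 13.358*o^4 + 6.8171*o^3 + 36.7946*o^2 + 16.8821*o + 1.9454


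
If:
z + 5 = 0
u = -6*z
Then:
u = 30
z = -5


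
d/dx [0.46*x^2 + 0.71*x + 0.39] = 0.92*x + 0.71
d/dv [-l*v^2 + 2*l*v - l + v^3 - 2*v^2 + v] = -2*l*v + 2*l + 3*v^2 - 4*v + 1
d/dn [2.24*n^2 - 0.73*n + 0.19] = 4.48*n - 0.73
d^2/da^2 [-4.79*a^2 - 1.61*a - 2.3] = -9.58000000000000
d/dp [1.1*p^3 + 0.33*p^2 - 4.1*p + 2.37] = 3.3*p^2 + 0.66*p - 4.1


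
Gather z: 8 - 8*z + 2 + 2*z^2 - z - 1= 2*z^2 - 9*z + 9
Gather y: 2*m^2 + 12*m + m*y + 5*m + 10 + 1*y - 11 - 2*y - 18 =2*m^2 + 17*m + y*(m - 1) - 19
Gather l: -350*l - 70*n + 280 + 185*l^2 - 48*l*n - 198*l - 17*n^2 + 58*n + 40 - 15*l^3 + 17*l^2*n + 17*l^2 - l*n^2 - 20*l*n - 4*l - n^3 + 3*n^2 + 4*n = -15*l^3 + l^2*(17*n + 202) + l*(-n^2 - 68*n - 552) - n^3 - 14*n^2 - 8*n + 320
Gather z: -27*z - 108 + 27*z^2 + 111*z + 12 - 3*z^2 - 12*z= 24*z^2 + 72*z - 96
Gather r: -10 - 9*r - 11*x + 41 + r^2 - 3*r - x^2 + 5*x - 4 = r^2 - 12*r - x^2 - 6*x + 27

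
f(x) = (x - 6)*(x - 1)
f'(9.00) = 11.00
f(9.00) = 24.00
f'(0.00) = -7.00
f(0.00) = 6.00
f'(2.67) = -1.66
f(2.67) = -5.56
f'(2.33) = -2.34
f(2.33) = -4.88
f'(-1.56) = -10.12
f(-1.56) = 19.35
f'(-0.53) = -8.06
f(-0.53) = 9.99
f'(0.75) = -5.50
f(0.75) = 1.31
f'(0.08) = -6.84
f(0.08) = 5.45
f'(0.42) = -6.16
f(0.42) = 3.24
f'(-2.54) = -12.08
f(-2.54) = 30.23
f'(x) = 2*x - 7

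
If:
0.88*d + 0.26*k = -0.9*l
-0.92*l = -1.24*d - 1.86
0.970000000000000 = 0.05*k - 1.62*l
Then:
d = -1.78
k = 7.31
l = -0.37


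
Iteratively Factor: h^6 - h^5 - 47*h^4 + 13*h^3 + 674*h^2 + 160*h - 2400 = (h + 4)*(h^5 - 5*h^4 - 27*h^3 + 121*h^2 + 190*h - 600) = (h + 3)*(h + 4)*(h^4 - 8*h^3 - 3*h^2 + 130*h - 200) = (h - 5)*(h + 3)*(h + 4)*(h^3 - 3*h^2 - 18*h + 40) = (h - 5)*(h + 3)*(h + 4)^2*(h^2 - 7*h + 10) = (h - 5)*(h - 2)*(h + 3)*(h + 4)^2*(h - 5)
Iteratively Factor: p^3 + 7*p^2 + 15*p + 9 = (p + 1)*(p^2 + 6*p + 9) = (p + 1)*(p + 3)*(p + 3)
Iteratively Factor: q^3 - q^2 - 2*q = (q + 1)*(q^2 - 2*q) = (q - 2)*(q + 1)*(q)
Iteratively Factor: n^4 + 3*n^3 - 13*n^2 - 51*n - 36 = (n + 3)*(n^3 - 13*n - 12) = (n + 3)^2*(n^2 - 3*n - 4) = (n - 4)*(n + 3)^2*(n + 1)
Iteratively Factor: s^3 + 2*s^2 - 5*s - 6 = (s + 3)*(s^2 - s - 2) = (s + 1)*(s + 3)*(s - 2)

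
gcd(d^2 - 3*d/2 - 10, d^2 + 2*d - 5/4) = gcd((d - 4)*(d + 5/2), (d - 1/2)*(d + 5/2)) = d + 5/2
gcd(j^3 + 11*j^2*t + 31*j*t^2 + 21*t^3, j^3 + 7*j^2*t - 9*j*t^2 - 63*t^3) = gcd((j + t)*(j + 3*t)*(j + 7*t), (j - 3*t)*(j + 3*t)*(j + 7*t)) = j^2 + 10*j*t + 21*t^2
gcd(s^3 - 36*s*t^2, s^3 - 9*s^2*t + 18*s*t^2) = s^2 - 6*s*t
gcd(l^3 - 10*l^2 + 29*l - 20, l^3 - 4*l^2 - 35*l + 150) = l - 5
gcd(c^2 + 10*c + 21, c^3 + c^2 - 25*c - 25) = 1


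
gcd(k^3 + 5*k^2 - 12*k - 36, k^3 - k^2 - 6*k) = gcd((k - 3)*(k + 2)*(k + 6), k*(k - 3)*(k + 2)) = k^2 - k - 6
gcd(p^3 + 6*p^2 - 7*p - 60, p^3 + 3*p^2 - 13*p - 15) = p^2 + 2*p - 15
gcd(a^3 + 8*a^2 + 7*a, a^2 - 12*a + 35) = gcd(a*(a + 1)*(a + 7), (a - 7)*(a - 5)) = 1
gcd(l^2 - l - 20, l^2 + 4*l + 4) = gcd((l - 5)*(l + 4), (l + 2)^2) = 1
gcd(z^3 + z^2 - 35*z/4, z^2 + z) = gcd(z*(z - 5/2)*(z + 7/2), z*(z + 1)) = z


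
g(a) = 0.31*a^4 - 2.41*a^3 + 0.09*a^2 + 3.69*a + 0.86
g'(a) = 1.24*a^3 - 7.23*a^2 + 0.18*a + 3.69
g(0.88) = 2.72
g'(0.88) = -0.91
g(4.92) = -84.18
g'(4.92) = -22.76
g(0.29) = 1.88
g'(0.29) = 3.16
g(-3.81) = 186.72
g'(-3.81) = -170.53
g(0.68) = 2.72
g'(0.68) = 0.86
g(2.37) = -12.19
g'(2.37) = -19.99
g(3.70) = -48.23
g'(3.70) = -31.81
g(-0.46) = -0.57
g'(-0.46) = 1.96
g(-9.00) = 3765.74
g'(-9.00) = -1487.52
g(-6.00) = 904.28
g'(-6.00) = -525.51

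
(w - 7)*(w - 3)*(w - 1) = w^3 - 11*w^2 + 31*w - 21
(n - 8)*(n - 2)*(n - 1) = n^3 - 11*n^2 + 26*n - 16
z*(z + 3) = z^2 + 3*z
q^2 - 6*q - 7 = (q - 7)*(q + 1)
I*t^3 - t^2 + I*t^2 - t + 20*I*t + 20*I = (t - 4*I)*(t + 5*I)*(I*t + I)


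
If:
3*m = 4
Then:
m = 4/3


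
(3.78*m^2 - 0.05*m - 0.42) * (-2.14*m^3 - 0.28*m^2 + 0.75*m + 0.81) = -8.0892*m^5 - 0.9514*m^4 + 3.7478*m^3 + 3.1419*m^2 - 0.3555*m - 0.3402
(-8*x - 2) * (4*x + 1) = -32*x^2 - 16*x - 2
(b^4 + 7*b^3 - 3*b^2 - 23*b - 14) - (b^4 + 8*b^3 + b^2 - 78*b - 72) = -b^3 - 4*b^2 + 55*b + 58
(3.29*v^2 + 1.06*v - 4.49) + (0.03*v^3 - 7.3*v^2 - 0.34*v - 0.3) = 0.03*v^3 - 4.01*v^2 + 0.72*v - 4.79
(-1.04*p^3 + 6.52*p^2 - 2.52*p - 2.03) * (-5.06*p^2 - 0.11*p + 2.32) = 5.2624*p^5 - 32.8768*p^4 + 9.6212*p^3 + 25.6754*p^2 - 5.6231*p - 4.7096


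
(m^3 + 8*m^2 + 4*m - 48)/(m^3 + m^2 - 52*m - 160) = (m^2 + 4*m - 12)/(m^2 - 3*m - 40)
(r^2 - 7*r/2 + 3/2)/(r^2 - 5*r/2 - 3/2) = (2*r - 1)/(2*r + 1)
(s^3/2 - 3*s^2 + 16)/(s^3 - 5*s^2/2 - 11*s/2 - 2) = (s^2 - 2*s - 8)/(2*s^2 + 3*s + 1)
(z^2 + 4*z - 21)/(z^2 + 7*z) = (z - 3)/z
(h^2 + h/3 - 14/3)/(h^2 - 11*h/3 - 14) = (h - 2)/(h - 6)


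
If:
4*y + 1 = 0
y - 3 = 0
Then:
No Solution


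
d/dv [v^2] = 2*v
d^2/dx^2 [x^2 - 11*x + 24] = 2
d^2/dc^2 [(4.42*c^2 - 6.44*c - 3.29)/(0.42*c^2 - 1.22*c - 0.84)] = (-8.88178419700125e-16*c^4 + 2.25758399999999*c^3 + 5.87412000000001*c^2 - 3.517416*c + 7.321832)/(0.074088*c^6 - 0.645624*c^5 + 1.430856*c^4 + 0.766648*c^3 - 2.861712*c^2 - 2.582496*c - 0.592704)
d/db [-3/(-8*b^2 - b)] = 3*(-16*b - 1)/(b^2*(8*b + 1)^2)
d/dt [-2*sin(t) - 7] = -2*cos(t)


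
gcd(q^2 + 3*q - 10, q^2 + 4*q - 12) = q - 2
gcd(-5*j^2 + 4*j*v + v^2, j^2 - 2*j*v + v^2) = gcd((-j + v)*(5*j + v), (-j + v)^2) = -j + v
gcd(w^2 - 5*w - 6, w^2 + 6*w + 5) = w + 1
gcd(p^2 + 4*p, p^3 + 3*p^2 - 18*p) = p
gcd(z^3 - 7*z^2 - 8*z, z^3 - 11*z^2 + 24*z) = z^2 - 8*z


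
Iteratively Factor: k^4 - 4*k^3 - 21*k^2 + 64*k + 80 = (k + 4)*(k^3 - 8*k^2 + 11*k + 20) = (k - 5)*(k + 4)*(k^2 - 3*k - 4) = (k - 5)*(k - 4)*(k + 4)*(k + 1)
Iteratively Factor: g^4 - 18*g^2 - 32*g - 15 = (g + 1)*(g^3 - g^2 - 17*g - 15) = (g + 1)*(g + 3)*(g^2 - 4*g - 5) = (g - 5)*(g + 1)*(g + 3)*(g + 1)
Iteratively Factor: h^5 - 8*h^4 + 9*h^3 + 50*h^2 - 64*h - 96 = (h - 4)*(h^4 - 4*h^3 - 7*h^2 + 22*h + 24) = (h - 4)^2*(h^3 - 7*h - 6) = (h - 4)^2*(h + 1)*(h^2 - h - 6) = (h - 4)^2*(h + 1)*(h + 2)*(h - 3)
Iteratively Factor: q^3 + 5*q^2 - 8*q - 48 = (q - 3)*(q^2 + 8*q + 16) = (q - 3)*(q + 4)*(q + 4)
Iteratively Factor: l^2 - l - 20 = (l + 4)*(l - 5)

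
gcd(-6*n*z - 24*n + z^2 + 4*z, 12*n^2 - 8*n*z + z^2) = -6*n + z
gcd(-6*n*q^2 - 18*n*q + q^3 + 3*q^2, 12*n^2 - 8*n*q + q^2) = -6*n + q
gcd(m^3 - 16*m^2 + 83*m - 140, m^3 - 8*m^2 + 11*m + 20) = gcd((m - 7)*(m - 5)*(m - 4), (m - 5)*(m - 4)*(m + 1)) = m^2 - 9*m + 20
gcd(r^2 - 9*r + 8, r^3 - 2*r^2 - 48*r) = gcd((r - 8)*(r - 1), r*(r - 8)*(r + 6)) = r - 8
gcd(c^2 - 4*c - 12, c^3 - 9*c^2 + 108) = c - 6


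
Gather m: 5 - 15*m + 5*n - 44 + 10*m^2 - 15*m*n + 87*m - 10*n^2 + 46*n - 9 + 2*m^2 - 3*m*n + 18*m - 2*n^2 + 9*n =12*m^2 + m*(90 - 18*n) - 12*n^2 + 60*n - 48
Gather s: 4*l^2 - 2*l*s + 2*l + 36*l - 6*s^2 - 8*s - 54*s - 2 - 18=4*l^2 + 38*l - 6*s^2 + s*(-2*l - 62) - 20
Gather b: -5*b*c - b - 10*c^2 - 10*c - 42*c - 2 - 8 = b*(-5*c - 1) - 10*c^2 - 52*c - 10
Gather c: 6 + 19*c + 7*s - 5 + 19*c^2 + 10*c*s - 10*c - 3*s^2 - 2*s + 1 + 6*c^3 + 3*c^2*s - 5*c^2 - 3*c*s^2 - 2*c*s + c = 6*c^3 + c^2*(3*s + 14) + c*(-3*s^2 + 8*s + 10) - 3*s^2 + 5*s + 2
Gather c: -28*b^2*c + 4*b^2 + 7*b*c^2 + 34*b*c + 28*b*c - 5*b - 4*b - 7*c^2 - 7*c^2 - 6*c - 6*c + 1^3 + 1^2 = 4*b^2 - 9*b + c^2*(7*b - 14) + c*(-28*b^2 + 62*b - 12) + 2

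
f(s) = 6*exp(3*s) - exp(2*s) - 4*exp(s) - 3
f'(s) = 18*exp(3*s) - 2*exp(2*s) - 4*exp(s) = 2*(9*exp(2*s) - exp(s) - 2)*exp(s)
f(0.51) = 15.27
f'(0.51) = 70.92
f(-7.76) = -3.00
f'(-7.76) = -0.00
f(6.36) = 1159748725.82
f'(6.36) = 3479585181.28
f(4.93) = 15879178.48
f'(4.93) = 47657800.38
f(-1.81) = -3.66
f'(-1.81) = -0.63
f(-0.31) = -4.10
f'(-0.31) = 3.09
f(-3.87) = -3.08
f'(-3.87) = -0.08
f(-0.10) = -2.99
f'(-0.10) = 8.08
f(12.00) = 25867362792918019.35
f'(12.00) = 77602114869178235.24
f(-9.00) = -3.00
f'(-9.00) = 0.00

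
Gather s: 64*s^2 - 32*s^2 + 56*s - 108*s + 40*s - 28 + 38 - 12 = 32*s^2 - 12*s - 2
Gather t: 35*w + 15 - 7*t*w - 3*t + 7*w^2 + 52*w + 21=t*(-7*w - 3) + 7*w^2 + 87*w + 36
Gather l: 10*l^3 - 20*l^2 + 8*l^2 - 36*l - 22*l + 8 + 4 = 10*l^3 - 12*l^2 - 58*l + 12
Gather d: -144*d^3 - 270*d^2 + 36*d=-144*d^3 - 270*d^2 + 36*d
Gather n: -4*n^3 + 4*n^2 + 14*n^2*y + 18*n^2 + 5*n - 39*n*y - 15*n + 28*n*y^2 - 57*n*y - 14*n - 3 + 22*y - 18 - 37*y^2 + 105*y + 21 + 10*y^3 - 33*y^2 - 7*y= -4*n^3 + n^2*(14*y + 22) + n*(28*y^2 - 96*y - 24) + 10*y^3 - 70*y^2 + 120*y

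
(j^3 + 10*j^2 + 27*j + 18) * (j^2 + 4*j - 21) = j^5 + 14*j^4 + 46*j^3 - 84*j^2 - 495*j - 378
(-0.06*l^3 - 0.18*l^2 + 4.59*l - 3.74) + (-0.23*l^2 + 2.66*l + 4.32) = -0.06*l^3 - 0.41*l^2 + 7.25*l + 0.58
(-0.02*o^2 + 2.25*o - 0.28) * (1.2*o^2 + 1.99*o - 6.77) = -0.024*o^4 + 2.6602*o^3 + 4.2769*o^2 - 15.7897*o + 1.8956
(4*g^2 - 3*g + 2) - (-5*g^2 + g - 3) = 9*g^2 - 4*g + 5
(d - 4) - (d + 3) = -7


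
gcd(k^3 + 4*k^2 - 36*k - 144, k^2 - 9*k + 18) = k - 6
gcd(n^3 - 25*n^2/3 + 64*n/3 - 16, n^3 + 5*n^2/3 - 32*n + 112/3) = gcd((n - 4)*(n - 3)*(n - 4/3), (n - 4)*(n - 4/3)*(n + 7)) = n^2 - 16*n/3 + 16/3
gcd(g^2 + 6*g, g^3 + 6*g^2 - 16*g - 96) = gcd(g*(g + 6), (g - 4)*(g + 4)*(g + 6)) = g + 6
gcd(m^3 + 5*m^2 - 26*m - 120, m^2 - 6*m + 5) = m - 5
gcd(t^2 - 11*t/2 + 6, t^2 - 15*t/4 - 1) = t - 4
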